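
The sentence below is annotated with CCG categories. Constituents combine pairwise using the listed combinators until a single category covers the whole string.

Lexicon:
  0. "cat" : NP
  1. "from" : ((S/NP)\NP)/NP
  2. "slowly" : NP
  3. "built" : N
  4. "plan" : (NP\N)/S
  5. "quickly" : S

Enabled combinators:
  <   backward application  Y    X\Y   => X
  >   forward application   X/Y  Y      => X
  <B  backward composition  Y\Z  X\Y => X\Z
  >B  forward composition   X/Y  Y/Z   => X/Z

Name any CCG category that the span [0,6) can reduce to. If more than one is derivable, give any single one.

[0,6] S   >
  [0,3] S/NP   <
    [0,1] "cat" : NP
    [1,3] (S/NP)\NP   >
      [1,2] "from" : ((S/NP)\NP)/NP
      [2,3] "slowly" : NP
  [3,6] NP   <
    [3,4] "built" : N
    [4,6] NP\N   >
      [4,5] "plan" : (NP\N)/S
      [5,6] "quickly" : S

S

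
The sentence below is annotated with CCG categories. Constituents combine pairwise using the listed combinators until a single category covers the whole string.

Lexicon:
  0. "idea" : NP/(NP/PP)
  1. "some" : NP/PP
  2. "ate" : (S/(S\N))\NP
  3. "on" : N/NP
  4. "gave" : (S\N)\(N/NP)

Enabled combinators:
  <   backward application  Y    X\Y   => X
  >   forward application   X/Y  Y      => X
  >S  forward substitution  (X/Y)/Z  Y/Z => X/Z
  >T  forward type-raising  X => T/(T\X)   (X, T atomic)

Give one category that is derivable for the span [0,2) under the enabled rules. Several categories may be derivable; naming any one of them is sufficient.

[0,5] S   >
  [0,3] S/(S\N)   <
    [0,2] NP   >
      [0,1] "idea" : NP/(NP/PP)
      [1,2] "some" : NP/PP
    [2,3] "ate" : (S/(S\N))\NP
  [3,5] S\N   <
    [3,4] "on" : N/NP
    [4,5] "gave" : (S\N)\(N/NP)

NP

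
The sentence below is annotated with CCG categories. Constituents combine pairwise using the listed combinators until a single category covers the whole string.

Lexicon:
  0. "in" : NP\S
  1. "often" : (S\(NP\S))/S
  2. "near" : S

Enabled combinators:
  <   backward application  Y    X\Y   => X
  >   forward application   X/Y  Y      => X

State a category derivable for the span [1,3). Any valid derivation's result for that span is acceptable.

[0,3] S   <
  [0,1] "in" : NP\S
  [1,3] S\(NP\S)   >
    [1,2] "often" : (S\(NP\S))/S
    [2,3] "near" : S

S\(NP\S)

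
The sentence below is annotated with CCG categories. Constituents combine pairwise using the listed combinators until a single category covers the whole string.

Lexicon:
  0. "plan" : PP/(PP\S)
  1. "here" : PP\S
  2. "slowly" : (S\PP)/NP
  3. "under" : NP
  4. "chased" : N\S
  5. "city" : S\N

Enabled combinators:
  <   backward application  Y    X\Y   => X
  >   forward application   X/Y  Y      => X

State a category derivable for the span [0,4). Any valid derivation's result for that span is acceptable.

S

[0,6] S   <
  [0,5] N   <
    [0,4] S   <
      [0,2] PP   >
        [0,1] "plan" : PP/(PP\S)
        [1,2] "here" : PP\S
      [2,4] S\PP   >
        [2,3] "slowly" : (S\PP)/NP
        [3,4] "under" : NP
    [4,5] "chased" : N\S
  [5,6] "city" : S\N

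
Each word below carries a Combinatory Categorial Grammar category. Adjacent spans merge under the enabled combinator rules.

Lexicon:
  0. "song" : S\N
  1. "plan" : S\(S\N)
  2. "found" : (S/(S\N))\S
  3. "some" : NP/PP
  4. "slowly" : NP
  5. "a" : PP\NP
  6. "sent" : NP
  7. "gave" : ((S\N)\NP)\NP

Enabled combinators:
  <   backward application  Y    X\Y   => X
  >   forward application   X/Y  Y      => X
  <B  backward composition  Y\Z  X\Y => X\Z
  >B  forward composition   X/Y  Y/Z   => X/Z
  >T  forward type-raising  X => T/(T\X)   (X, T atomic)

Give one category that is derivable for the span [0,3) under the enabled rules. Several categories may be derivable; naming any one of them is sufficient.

S/(S\N)

[0,8] S   >
  [0,3] S/(S\N)   <
    [0,2] S   <
      [0,1] "song" : S\N
      [1,2] "plan" : S\(S\N)
    [2,3] "found" : (S/(S\N))\S
  [3,8] S\N   <
    [3,6] NP   >
      [3,4] "some" : NP/PP
      [4,6] PP   <
        [4,5] "slowly" : NP
        [5,6] "a" : PP\NP
    [6,8] (S\N)\NP   <
      [6,7] "sent" : NP
      [7,8] "gave" : ((S\N)\NP)\NP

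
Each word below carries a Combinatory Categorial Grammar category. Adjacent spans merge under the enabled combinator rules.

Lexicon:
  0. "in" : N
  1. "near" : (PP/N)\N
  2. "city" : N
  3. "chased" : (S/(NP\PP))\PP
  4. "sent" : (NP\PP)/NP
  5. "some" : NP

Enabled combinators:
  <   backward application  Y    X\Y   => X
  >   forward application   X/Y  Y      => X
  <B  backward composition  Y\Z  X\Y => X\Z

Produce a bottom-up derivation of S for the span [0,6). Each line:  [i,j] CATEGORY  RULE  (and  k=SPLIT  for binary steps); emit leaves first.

[0,1] N  lex  "in"
[1,2] (PP/N)\N  lex  "near"
[0,2] PP/N  <  k=1
[2,3] N  lex  "city"
[0,3] PP  >  k=2
[3,4] (S/(NP\PP))\PP  lex  "chased"
[0,4] S/(NP\PP)  <  k=3
[4,5] (NP\PP)/NP  lex  "sent"
[5,6] NP  lex  "some"
[4,6] NP\PP  >  k=5
[0,6] S  >  k=4

[0,6] S   >
  [0,4] S/(NP\PP)   <
    [0,3] PP   >
      [0,2] PP/N   <
        [0,1] "in" : N
        [1,2] "near" : (PP/N)\N
      [2,3] "city" : N
    [3,4] "chased" : (S/(NP\PP))\PP
  [4,6] NP\PP   >
    [4,5] "sent" : (NP\PP)/NP
    [5,6] "some" : NP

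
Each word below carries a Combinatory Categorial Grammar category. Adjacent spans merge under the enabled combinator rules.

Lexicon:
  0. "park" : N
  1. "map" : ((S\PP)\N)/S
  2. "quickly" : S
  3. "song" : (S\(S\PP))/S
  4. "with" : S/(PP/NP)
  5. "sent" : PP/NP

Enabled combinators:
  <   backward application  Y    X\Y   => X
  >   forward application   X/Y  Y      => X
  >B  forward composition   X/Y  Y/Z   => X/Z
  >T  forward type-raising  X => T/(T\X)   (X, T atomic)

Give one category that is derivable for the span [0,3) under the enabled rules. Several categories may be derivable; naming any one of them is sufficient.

[0,6] S   <
  [0,3] S\PP   <
    [0,1] "park" : N
    [1,3] (S\PP)\N   >
      [1,2] "map" : ((S\PP)\N)/S
      [2,3] "quickly" : S
  [3,6] S\(S\PP)   >
    [3,4] "song" : (S\(S\PP))/S
    [4,6] S   >
      [4,5] "with" : S/(PP/NP)
      [5,6] "sent" : PP/NP

S\PP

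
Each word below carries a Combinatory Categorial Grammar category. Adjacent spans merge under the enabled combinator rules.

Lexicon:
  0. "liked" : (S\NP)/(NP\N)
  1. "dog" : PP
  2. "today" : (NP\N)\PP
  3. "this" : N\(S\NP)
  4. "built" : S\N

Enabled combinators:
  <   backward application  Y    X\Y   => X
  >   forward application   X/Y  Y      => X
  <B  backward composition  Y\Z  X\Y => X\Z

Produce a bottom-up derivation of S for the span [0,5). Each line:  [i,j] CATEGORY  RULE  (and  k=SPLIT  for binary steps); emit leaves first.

[0,5] S   <
  [0,4] N   <
    [0,3] S\NP   >
      [0,1] "liked" : (S\NP)/(NP\N)
      [1,3] NP\N   <
        [1,2] "dog" : PP
        [2,3] "today" : (NP\N)\PP
    [3,4] "this" : N\(S\NP)
  [4,5] "built" : S\N

[0,1] (S\NP)/(NP\N)  lex  "liked"
[1,2] PP  lex  "dog"
[2,3] (NP\N)\PP  lex  "today"
[1,3] NP\N  <  k=2
[0,3] S\NP  >  k=1
[3,4] N\(S\NP)  lex  "this"
[0,4] N  <  k=3
[4,5] S\N  lex  "built"
[0,5] S  <  k=4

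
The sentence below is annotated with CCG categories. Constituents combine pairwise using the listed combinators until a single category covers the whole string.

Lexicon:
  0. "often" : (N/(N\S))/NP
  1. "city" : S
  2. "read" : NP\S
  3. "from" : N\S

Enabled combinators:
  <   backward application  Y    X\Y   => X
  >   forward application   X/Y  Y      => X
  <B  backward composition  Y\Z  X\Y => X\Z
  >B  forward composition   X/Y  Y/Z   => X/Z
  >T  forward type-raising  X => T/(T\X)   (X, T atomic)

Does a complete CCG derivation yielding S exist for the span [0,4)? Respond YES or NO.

(N/(N\S))/NP S NP\S N\S
CKY chart[0,4] = {N, N/(N\N), NP/(NP\N), PP/(PP\N), S/(S\N)}; S ∉ chart

NO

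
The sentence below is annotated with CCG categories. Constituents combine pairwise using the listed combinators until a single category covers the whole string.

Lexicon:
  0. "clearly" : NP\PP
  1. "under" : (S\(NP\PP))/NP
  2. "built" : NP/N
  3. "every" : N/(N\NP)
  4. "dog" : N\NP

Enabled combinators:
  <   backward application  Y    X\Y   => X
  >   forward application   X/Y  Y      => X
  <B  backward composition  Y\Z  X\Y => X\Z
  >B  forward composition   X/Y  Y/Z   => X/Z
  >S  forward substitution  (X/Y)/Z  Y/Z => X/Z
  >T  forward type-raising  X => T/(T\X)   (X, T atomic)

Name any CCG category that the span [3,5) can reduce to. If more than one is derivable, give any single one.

N

[0,5] S   <
  [0,1] "clearly" : NP\PP
  [1,5] S\(NP\PP)   >
    [1,2] "under" : (S\(NP\PP))/NP
    [2,5] NP   >
      [2,3] "built" : NP/N
      [3,5] N   >
        [3,4] "every" : N/(N\NP)
        [4,5] "dog" : N\NP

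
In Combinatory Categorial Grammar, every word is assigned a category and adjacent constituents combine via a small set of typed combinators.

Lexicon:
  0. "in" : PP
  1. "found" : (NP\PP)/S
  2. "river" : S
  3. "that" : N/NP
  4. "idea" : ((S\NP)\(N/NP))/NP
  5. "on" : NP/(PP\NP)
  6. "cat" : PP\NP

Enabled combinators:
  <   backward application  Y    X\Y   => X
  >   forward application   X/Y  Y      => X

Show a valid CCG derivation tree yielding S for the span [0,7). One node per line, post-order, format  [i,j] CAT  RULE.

[0,7] S   <
  [0,3] NP   <
    [0,1] "in" : PP
    [1,3] NP\PP   >
      [1,2] "found" : (NP\PP)/S
      [2,3] "river" : S
  [3,7] S\NP   <
    [3,4] "that" : N/NP
    [4,7] (S\NP)\(N/NP)   >
      [4,5] "idea" : ((S\NP)\(N/NP))/NP
      [5,7] NP   >
        [5,6] "on" : NP/(PP\NP)
        [6,7] "cat" : PP\NP

[0,1] PP  lex  "in"
[1,2] (NP\PP)/S  lex  "found"
[2,3] S  lex  "river"
[1,3] NP\PP  >  k=2
[0,3] NP  <  k=1
[3,4] N/NP  lex  "that"
[4,5] ((S\NP)\(N/NP))/NP  lex  "idea"
[5,6] NP/(PP\NP)  lex  "on"
[6,7] PP\NP  lex  "cat"
[5,7] NP  >  k=6
[4,7] (S\NP)\(N/NP)  >  k=5
[3,7] S\NP  <  k=4
[0,7] S  <  k=3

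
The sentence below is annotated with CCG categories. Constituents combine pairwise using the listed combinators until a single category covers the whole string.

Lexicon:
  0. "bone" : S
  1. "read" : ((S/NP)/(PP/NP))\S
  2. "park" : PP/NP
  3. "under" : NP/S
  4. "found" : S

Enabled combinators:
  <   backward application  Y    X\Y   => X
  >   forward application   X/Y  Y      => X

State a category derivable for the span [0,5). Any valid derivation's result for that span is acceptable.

[0,5] S   >
  [0,3] S/NP   >
    [0,2] (S/NP)/(PP/NP)   <
      [0,1] "bone" : S
      [1,2] "read" : ((S/NP)/(PP/NP))\S
    [2,3] "park" : PP/NP
  [3,5] NP   >
    [3,4] "under" : NP/S
    [4,5] "found" : S

S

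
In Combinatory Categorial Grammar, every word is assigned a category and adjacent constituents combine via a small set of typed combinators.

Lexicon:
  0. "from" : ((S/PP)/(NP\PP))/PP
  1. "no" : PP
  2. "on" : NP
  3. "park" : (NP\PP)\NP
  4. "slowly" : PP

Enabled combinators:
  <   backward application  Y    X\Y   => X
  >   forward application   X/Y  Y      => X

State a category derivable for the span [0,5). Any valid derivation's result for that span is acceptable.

S

[0,5] S   >
  [0,4] S/PP   >
    [0,2] (S/PP)/(NP\PP)   >
      [0,1] "from" : ((S/PP)/(NP\PP))/PP
      [1,2] "no" : PP
    [2,4] NP\PP   <
      [2,3] "on" : NP
      [3,4] "park" : (NP\PP)\NP
  [4,5] "slowly" : PP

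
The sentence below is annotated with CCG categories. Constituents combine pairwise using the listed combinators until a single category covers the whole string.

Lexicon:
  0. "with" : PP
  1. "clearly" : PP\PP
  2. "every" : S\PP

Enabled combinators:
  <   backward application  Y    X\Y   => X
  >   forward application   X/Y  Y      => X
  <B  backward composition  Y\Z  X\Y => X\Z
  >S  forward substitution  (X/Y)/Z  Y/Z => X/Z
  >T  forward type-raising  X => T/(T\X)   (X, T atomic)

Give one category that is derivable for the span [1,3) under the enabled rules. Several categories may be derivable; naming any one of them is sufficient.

[0,3] S   >
  [0,1] S/(S\PP)   >T
    [0,1] "with" : PP
  [1,3] S\PP   <B
    [1,2] "clearly" : PP\PP
    [2,3] "every" : S\PP

S\PP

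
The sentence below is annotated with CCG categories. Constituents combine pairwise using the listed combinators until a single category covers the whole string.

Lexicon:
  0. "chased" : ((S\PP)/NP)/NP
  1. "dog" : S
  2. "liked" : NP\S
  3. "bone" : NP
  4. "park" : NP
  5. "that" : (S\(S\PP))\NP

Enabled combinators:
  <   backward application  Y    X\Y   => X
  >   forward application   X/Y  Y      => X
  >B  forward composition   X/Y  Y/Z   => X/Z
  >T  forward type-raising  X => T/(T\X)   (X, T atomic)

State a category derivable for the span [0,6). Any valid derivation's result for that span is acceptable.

S

[0,6] S   <
  [0,4] S\PP   >
    [0,3] (S\PP)/NP   >
      [0,1] "chased" : ((S\PP)/NP)/NP
      [1,3] NP   <
        [1,2] "dog" : S
        [2,3] "liked" : NP\S
    [3,4] "bone" : NP
  [4,6] S\(S\PP)   <
    [4,5] "park" : NP
    [5,6] "that" : (S\(S\PP))\NP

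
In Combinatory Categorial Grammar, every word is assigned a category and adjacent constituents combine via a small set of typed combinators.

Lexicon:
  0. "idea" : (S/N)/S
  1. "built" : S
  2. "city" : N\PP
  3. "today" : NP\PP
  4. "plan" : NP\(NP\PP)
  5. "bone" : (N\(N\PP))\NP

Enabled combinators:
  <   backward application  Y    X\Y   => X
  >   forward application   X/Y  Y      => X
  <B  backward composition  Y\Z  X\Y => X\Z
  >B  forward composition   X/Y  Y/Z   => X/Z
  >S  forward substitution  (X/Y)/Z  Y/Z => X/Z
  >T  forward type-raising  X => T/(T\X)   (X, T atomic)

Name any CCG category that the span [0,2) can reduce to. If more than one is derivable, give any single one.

[0,6] S   >
  [0,2] S/N   >
    [0,1] "idea" : (S/N)/S
    [1,2] "built" : S
  [2,6] N   <
    [2,3] "city" : N\PP
    [3,6] N\(N\PP)   <
      [3,5] NP   <
        [3,4] "today" : NP\PP
        [4,5] "plan" : NP\(NP\PP)
      [5,6] "bone" : (N\(N\PP))\NP

S/N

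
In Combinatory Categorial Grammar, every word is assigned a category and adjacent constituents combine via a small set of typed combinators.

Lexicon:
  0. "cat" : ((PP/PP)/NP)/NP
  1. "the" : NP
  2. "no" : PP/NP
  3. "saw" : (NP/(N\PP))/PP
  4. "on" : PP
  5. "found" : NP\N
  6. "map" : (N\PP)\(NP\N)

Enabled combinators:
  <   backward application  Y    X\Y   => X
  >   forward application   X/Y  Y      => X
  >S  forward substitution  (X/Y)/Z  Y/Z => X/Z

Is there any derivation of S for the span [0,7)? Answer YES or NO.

((PP/PP)/NP)/NP NP PP/NP (NP/(N\PP))/PP PP NP\N (N\PP)\(NP\N)
CKY chart[0,7] = {PP}; S ∉ chart

NO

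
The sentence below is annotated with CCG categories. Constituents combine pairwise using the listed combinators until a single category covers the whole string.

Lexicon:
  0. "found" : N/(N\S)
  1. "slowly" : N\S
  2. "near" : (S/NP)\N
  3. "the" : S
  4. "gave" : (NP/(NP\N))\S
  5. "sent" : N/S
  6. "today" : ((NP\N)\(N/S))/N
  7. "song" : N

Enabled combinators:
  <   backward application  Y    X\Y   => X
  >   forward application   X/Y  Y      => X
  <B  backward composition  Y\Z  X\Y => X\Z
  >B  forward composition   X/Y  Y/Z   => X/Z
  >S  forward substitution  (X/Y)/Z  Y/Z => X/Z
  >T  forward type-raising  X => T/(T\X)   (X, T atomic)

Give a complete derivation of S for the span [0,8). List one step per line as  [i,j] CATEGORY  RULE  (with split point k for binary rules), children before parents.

[0,1] N/(N\S)  lex  "found"
[1,2] N\S  lex  "slowly"
[0,2] N  >  k=1
[2,3] (S/NP)\N  lex  "near"
[0,3] S/NP  <  k=2
[3,4] S  lex  "the"
[4,5] (NP/(NP\N))\S  lex  "gave"
[3,5] NP/(NP\N)  <  k=4
[5,6] N/S  lex  "sent"
[6,7] ((NP\N)\(N/S))/N  lex  "today"
[7,8] N  lex  "song"
[6,8] (NP\N)\(N/S)  >  k=7
[5,8] NP\N  <  k=6
[3,8] NP  >  k=5
[0,8] S  >  k=3

[0,8] S   >
  [0,3] S/NP   <
    [0,2] N   >
      [0,1] "found" : N/(N\S)
      [1,2] "slowly" : N\S
    [2,3] "near" : (S/NP)\N
  [3,8] NP   >
    [3,5] NP/(NP\N)   <
      [3,4] "the" : S
      [4,5] "gave" : (NP/(NP\N))\S
    [5,8] NP\N   <
      [5,6] "sent" : N/S
      [6,8] (NP\N)\(N/S)   >
        [6,7] "today" : ((NP\N)\(N/S))/N
        [7,8] "song" : N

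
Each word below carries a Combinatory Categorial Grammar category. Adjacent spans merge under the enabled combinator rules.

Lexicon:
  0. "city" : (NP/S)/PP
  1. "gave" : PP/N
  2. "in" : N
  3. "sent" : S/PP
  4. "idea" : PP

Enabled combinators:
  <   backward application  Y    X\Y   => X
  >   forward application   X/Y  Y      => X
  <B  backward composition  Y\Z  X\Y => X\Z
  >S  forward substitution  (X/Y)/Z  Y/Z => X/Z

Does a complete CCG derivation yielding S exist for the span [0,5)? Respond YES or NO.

(NP/S)/PP PP/N N S/PP PP
CKY chart[0,5] = {NP}; S ∉ chart

NO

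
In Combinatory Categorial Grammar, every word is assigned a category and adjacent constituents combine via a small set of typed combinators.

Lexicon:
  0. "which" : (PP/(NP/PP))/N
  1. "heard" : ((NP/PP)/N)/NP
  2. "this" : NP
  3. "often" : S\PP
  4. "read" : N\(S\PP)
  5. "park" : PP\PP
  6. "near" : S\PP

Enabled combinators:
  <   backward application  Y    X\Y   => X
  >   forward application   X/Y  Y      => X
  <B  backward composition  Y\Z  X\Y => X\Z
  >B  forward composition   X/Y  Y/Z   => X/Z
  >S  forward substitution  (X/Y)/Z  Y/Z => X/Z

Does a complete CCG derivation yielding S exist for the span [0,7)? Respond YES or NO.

[0,7] S   <
  [0,5] PP   >
    [0,3] PP/N   >S
      [0,1] "which" : (PP/(NP/PP))/N
      [1,3] (NP/PP)/N   >
        [1,2] "heard" : ((NP/PP)/N)/NP
        [2,3] "this" : NP
    [3,5] N   <
      [3,4] "often" : S\PP
      [4,5] "read" : N\(S\PP)
  [5,7] S\PP   <B
    [5,6] "park" : PP\PP
    [6,7] "near" : S\PP

YES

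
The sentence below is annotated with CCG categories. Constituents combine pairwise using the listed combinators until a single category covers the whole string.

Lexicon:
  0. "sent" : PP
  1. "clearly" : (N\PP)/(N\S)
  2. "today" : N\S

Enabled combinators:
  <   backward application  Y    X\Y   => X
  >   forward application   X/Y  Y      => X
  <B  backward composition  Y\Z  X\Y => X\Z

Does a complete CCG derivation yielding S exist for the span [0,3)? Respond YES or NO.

NO

PP (N\PP)/(N\S) N\S
CKY chart[0,3] = {N}; S ∉ chart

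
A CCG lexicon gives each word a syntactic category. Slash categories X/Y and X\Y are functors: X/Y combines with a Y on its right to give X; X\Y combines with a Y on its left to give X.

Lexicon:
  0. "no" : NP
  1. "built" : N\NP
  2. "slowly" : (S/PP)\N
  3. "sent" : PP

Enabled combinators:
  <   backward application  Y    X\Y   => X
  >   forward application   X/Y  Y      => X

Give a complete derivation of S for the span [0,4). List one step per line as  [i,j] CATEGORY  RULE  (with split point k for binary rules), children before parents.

[0,1] NP  lex  "no"
[1,2] N\NP  lex  "built"
[0,2] N  <  k=1
[2,3] (S/PP)\N  lex  "slowly"
[0,3] S/PP  <  k=2
[3,4] PP  lex  "sent"
[0,4] S  >  k=3

[0,4] S   >
  [0,3] S/PP   <
    [0,2] N   <
      [0,1] "no" : NP
      [1,2] "built" : N\NP
    [2,3] "slowly" : (S/PP)\N
  [3,4] "sent" : PP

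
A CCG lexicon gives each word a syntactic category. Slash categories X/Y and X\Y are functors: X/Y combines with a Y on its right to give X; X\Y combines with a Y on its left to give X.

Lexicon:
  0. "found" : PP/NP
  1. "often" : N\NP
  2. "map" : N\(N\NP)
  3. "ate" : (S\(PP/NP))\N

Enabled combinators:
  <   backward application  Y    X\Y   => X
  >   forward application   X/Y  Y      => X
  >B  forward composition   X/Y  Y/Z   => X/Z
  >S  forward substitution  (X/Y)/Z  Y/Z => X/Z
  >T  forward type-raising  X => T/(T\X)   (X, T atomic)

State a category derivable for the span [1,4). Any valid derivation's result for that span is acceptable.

S\(PP/NP)

[0,4] S   <
  [0,1] "found" : PP/NP
  [1,4] S\(PP/NP)   <
    [1,3] N   <
      [1,2] "often" : N\NP
      [2,3] "map" : N\(N\NP)
    [3,4] "ate" : (S\(PP/NP))\N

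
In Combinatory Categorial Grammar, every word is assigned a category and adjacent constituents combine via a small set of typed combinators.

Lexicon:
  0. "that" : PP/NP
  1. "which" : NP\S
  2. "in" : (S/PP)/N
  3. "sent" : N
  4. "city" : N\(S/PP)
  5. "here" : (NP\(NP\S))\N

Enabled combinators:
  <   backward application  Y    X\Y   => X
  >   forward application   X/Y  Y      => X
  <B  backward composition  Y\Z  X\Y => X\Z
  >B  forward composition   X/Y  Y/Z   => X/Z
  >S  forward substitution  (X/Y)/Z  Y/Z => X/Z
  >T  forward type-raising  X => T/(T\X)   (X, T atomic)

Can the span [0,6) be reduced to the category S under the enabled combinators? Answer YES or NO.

PP/NP NP\S (S/PP)/N N N\(S/PP) (NP\(NP\S))\N
CKY chart[0,6] = {N/(N\PP), NP/(NP\PP), PP, PP/(NP\NP), PP/(PP\PP), S/(S\PP)}; S ∉ chart

NO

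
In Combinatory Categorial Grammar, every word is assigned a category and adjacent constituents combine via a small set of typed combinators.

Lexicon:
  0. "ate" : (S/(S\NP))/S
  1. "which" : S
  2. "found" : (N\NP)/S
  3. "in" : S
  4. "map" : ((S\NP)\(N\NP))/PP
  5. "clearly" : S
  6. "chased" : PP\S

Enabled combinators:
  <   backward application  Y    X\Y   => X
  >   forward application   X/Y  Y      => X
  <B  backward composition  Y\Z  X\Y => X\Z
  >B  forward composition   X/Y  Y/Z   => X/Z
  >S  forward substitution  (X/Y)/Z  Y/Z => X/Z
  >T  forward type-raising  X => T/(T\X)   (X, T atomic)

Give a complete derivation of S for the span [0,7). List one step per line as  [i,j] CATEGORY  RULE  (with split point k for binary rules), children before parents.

[0,7] S   >
  [0,2] S/(S\NP)   >
    [0,1] "ate" : (S/(S\NP))/S
    [1,2] "which" : S
  [2,7] S\NP   <
    [2,4] N\NP   >
      [2,3] "found" : (N\NP)/S
      [3,4] "in" : S
    [4,7] (S\NP)\(N\NP)   >
      [4,5] "map" : ((S\NP)\(N\NP))/PP
      [5,7] PP   >
        [5,6] PP/(PP\S)   >T
          [5,6] "clearly" : S
        [6,7] "chased" : PP\S

[0,1] (S/(S\NP))/S  lex  "ate"
[1,2] S  lex  "which"
[0,2] S/(S\NP)  >  k=1
[2,3] (N\NP)/S  lex  "found"
[3,4] S  lex  "in"
[2,4] N\NP  >  k=3
[4,5] ((S\NP)\(N\NP))/PP  lex  "map"
[5,6] S  lex  "clearly"
[5,6] PP/(PP\S)  >T
[6,7] PP\S  lex  "chased"
[5,7] PP  >  k=6
[4,7] (S\NP)\(N\NP)  >  k=5
[2,7] S\NP  <  k=4
[0,7] S  >  k=2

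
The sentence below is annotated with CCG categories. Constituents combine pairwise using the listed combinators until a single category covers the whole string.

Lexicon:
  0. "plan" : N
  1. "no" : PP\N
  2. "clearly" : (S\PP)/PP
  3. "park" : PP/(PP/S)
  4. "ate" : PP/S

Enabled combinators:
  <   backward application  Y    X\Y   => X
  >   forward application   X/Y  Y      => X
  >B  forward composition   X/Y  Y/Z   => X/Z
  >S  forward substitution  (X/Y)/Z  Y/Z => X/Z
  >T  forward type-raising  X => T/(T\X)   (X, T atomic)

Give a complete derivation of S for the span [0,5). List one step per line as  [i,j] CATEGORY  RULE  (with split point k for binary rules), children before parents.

[0,5] S   <
  [0,2] PP   >
    [0,1] PP/(PP\N)   >T
      [0,1] "plan" : N
    [1,2] "no" : PP\N
  [2,5] S\PP   >
    [2,3] "clearly" : (S\PP)/PP
    [3,5] PP   >
      [3,4] "park" : PP/(PP/S)
      [4,5] "ate" : PP/S

[0,1] N  lex  "plan"
[0,1] PP/(PP\N)  >T
[1,2] PP\N  lex  "no"
[0,2] PP  >  k=1
[2,3] (S\PP)/PP  lex  "clearly"
[3,4] PP/(PP/S)  lex  "park"
[4,5] PP/S  lex  "ate"
[3,5] PP  >  k=4
[2,5] S\PP  >  k=3
[0,5] S  <  k=2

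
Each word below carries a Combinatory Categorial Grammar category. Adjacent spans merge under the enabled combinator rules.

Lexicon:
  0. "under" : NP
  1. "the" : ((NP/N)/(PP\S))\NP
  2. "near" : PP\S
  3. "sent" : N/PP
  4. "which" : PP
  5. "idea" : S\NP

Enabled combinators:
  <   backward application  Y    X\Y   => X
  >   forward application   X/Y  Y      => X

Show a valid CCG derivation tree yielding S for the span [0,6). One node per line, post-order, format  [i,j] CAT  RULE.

[0,6] S   <
  [0,5] NP   >
    [0,3] NP/N   >
      [0,2] (NP/N)/(PP\S)   <
        [0,1] "under" : NP
        [1,2] "the" : ((NP/N)/(PP\S))\NP
      [2,3] "near" : PP\S
    [3,5] N   >
      [3,4] "sent" : N/PP
      [4,5] "which" : PP
  [5,6] "idea" : S\NP

[0,1] NP  lex  "under"
[1,2] ((NP/N)/(PP\S))\NP  lex  "the"
[0,2] (NP/N)/(PP\S)  <  k=1
[2,3] PP\S  lex  "near"
[0,3] NP/N  >  k=2
[3,4] N/PP  lex  "sent"
[4,5] PP  lex  "which"
[3,5] N  >  k=4
[0,5] NP  >  k=3
[5,6] S\NP  lex  "idea"
[0,6] S  <  k=5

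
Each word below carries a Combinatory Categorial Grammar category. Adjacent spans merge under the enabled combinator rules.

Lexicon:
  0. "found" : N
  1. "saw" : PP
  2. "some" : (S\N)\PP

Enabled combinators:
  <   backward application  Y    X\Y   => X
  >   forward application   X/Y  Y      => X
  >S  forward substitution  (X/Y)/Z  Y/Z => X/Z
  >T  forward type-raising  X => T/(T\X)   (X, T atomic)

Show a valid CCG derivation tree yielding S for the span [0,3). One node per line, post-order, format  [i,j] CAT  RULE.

[0,1] N  lex  "found"
[0,1] S/(S\N)  >T
[1,2] PP  lex  "saw"
[2,3] (S\N)\PP  lex  "some"
[1,3] S\N  <  k=2
[0,3] S  >  k=1

[0,3] S   >
  [0,1] S/(S\N)   >T
    [0,1] "found" : N
  [1,3] S\N   <
    [1,2] "saw" : PP
    [2,3] "some" : (S\N)\PP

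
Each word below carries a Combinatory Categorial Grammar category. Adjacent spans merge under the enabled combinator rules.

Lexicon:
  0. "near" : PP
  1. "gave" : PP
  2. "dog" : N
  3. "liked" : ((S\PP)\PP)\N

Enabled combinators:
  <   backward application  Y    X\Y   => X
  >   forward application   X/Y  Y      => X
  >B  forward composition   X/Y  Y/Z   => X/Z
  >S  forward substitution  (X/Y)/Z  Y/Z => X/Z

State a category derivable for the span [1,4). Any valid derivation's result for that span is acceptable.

S\PP

[0,4] S   <
  [0,1] "near" : PP
  [1,4] S\PP   <
    [1,2] "gave" : PP
    [2,4] (S\PP)\PP   <
      [2,3] "dog" : N
      [3,4] "liked" : ((S\PP)\PP)\N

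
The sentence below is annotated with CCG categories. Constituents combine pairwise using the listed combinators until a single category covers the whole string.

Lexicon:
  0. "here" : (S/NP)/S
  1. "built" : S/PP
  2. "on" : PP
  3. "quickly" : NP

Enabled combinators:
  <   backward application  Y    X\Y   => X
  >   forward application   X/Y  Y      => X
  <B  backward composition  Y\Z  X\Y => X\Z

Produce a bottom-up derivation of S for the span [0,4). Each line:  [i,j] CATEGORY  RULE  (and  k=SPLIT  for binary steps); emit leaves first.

[0,4] S   >
  [0,3] S/NP   >
    [0,1] "here" : (S/NP)/S
    [1,3] S   >
      [1,2] "built" : S/PP
      [2,3] "on" : PP
  [3,4] "quickly" : NP

[0,1] (S/NP)/S  lex  "here"
[1,2] S/PP  lex  "built"
[2,3] PP  lex  "on"
[1,3] S  >  k=2
[0,3] S/NP  >  k=1
[3,4] NP  lex  "quickly"
[0,4] S  >  k=3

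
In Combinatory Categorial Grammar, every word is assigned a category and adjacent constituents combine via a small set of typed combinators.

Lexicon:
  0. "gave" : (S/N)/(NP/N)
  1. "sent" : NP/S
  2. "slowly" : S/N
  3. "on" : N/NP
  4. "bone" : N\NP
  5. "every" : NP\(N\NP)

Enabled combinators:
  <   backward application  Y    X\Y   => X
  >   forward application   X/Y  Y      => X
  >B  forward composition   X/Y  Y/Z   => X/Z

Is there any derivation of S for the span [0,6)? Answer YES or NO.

[0,6] S   >
  [0,3] S/N   >
    [0,1] "gave" : (S/N)/(NP/N)
    [1,3] NP/N   >B
      [1,2] "sent" : NP/S
      [2,3] "slowly" : S/N
  [3,6] N   >
    [3,4] "on" : N/NP
    [4,6] NP   <
      [4,5] "bone" : N\NP
      [5,6] "every" : NP\(N\NP)

YES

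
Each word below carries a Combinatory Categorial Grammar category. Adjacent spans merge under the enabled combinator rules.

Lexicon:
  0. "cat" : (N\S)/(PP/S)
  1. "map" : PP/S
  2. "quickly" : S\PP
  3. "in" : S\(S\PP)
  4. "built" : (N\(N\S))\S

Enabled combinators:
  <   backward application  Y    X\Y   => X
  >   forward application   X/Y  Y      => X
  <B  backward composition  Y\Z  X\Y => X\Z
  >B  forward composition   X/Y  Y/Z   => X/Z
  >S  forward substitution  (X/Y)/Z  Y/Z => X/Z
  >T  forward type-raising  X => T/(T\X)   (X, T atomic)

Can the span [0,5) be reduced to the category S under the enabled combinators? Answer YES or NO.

(N\S)/(PP/S) PP/S S\PP S\(S\PP) (N\(N\S))\S
CKY chart[0,5] = {N, N/(N\N), NP/(NP\N), PP/(PP\N), S/(S\N)}; S ∉ chart

NO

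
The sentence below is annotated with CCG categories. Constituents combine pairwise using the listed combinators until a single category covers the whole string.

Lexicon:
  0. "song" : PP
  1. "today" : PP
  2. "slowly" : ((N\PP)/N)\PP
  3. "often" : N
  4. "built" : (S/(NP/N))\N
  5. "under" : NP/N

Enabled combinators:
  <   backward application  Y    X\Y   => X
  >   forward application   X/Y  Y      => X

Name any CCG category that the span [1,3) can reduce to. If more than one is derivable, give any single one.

[0,6] S   >
  [0,5] S/(NP/N)   <
    [0,4] N   <
      [0,1] "song" : PP
      [1,4] N\PP   >
        [1,3] (N\PP)/N   <
          [1,2] "today" : PP
          [2,3] "slowly" : ((N\PP)/N)\PP
        [3,4] "often" : N
    [4,5] "built" : (S/(NP/N))\N
  [5,6] "under" : NP/N

(N\PP)/N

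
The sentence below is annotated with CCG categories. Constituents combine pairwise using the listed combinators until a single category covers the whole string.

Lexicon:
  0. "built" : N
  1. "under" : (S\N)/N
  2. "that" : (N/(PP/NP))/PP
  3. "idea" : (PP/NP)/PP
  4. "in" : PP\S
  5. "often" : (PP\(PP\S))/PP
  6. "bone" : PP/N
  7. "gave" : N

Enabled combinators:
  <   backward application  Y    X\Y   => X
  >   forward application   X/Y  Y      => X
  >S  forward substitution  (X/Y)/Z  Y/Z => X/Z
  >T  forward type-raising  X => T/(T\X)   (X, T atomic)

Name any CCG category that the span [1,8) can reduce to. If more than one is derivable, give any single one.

S\N

[0,8] S   <
  [0,1] "built" : N
  [1,8] S\N   >
    [1,2] "under" : (S\N)/N
    [2,8] N   >
      [2,4] N/PP   >S
        [2,3] "that" : (N/(PP/NP))/PP
        [3,4] "idea" : (PP/NP)/PP
      [4,8] PP   <
        [4,5] "in" : PP\S
        [5,8] PP\(PP\S)   >
          [5,6] "often" : (PP\(PP\S))/PP
          [6,8] PP   >
            [6,7] "bone" : PP/N
            [7,8] "gave" : N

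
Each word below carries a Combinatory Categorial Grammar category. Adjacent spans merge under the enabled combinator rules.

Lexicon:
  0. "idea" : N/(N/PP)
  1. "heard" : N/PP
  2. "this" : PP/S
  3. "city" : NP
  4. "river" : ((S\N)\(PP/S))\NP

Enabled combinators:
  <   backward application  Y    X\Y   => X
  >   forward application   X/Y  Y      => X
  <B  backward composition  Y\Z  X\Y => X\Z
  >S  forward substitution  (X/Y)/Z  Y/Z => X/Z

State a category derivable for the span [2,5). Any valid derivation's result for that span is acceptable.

[0,5] S   <
  [0,2] N   >
    [0,1] "idea" : N/(N/PP)
    [1,2] "heard" : N/PP
  [2,5] S\N   <
    [2,3] "this" : PP/S
    [3,5] (S\N)\(PP/S)   <
      [3,4] "city" : NP
      [4,5] "river" : ((S\N)\(PP/S))\NP

S\N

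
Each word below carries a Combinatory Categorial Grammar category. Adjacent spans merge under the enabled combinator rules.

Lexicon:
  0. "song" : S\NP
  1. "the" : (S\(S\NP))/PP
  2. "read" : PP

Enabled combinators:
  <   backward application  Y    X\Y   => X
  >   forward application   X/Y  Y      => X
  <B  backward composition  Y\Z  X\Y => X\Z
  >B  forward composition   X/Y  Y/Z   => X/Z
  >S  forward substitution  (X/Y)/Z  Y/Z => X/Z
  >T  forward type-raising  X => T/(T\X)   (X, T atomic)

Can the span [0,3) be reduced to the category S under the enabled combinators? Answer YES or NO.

YES

[0,3] S   <
  [0,1] "song" : S\NP
  [1,3] S\(S\NP)   >
    [1,2] "the" : (S\(S\NP))/PP
    [2,3] "read" : PP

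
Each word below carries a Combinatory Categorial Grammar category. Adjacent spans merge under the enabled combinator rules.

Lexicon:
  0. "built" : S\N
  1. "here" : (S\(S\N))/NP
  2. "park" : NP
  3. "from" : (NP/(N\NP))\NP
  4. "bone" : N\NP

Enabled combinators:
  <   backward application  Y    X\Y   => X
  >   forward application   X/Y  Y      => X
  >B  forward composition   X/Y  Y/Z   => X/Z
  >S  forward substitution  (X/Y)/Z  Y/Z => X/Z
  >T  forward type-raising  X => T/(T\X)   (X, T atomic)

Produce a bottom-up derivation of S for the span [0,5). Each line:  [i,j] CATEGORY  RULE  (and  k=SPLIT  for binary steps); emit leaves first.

[0,5] S   <
  [0,1] "built" : S\N
  [1,5] S\(S\N)   >
    [1,2] "here" : (S\(S\N))/NP
    [2,5] NP   >
      [2,4] NP/(N\NP)   <
        [2,3] "park" : NP
        [3,4] "from" : (NP/(N\NP))\NP
      [4,5] "bone" : N\NP

[0,1] S\N  lex  "built"
[1,2] (S\(S\N))/NP  lex  "here"
[2,3] NP  lex  "park"
[3,4] (NP/(N\NP))\NP  lex  "from"
[2,4] NP/(N\NP)  <  k=3
[4,5] N\NP  lex  "bone"
[2,5] NP  >  k=4
[1,5] S\(S\N)  >  k=2
[0,5] S  <  k=1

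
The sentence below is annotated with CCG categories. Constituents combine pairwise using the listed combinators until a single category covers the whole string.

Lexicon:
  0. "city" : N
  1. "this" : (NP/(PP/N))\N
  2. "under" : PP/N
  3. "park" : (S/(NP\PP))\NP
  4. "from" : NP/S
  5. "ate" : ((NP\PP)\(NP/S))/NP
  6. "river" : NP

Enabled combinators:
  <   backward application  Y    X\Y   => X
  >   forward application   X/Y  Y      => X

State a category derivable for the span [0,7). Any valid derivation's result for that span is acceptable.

[0,7] S   >
  [0,4] S/(NP\PP)   <
    [0,3] NP   >
      [0,2] NP/(PP/N)   <
        [0,1] "city" : N
        [1,2] "this" : (NP/(PP/N))\N
      [2,3] "under" : PP/N
    [3,4] "park" : (S/(NP\PP))\NP
  [4,7] NP\PP   <
    [4,5] "from" : NP/S
    [5,7] (NP\PP)\(NP/S)   >
      [5,6] "ate" : ((NP\PP)\(NP/S))/NP
      [6,7] "river" : NP

S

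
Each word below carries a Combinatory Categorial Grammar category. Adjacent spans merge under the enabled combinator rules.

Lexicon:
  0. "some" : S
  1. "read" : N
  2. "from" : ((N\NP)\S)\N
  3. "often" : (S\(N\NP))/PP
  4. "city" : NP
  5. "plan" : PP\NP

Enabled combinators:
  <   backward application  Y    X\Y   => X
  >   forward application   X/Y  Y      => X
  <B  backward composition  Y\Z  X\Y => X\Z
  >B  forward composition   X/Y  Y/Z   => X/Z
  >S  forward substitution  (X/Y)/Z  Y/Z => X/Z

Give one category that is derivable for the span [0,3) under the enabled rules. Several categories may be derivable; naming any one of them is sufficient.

[0,6] S   <
  [0,3] N\NP   <
    [0,1] "some" : S
    [1,3] (N\NP)\S   <
      [1,2] "read" : N
      [2,3] "from" : ((N\NP)\S)\N
  [3,6] S\(N\NP)   >
    [3,4] "often" : (S\(N\NP))/PP
    [4,6] PP   <
      [4,5] "city" : NP
      [5,6] "plan" : PP\NP

N\NP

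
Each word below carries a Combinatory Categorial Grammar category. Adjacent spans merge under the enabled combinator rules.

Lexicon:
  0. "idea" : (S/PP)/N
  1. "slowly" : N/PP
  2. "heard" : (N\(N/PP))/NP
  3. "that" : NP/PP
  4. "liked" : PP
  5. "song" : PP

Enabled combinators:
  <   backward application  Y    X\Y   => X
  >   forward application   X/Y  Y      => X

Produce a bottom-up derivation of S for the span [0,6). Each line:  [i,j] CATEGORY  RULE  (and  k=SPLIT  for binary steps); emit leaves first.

[0,1] (S/PP)/N  lex  "idea"
[1,2] N/PP  lex  "slowly"
[2,3] (N\(N/PP))/NP  lex  "heard"
[3,4] NP/PP  lex  "that"
[4,5] PP  lex  "liked"
[3,5] NP  >  k=4
[2,5] N\(N/PP)  >  k=3
[1,5] N  <  k=2
[0,5] S/PP  >  k=1
[5,6] PP  lex  "song"
[0,6] S  >  k=5

[0,6] S   >
  [0,5] S/PP   >
    [0,1] "idea" : (S/PP)/N
    [1,5] N   <
      [1,2] "slowly" : N/PP
      [2,5] N\(N/PP)   >
        [2,3] "heard" : (N\(N/PP))/NP
        [3,5] NP   >
          [3,4] "that" : NP/PP
          [4,5] "liked" : PP
  [5,6] "song" : PP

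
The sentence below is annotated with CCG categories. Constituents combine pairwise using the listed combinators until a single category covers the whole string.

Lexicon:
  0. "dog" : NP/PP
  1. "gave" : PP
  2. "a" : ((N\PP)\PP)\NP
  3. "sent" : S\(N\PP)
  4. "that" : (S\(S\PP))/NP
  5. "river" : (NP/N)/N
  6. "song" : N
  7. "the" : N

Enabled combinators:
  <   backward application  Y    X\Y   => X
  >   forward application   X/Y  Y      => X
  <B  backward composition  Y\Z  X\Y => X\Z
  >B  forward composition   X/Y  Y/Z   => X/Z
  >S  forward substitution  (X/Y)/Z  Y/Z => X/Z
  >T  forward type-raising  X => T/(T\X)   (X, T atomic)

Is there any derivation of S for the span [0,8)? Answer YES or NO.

YES

[0,8] S   <
  [0,4] S\PP   <B
    [0,3] (N\PP)\PP   <
      [0,2] NP   >
        [0,1] "dog" : NP/PP
        [1,2] "gave" : PP
      [2,3] "a" : ((N\PP)\PP)\NP
    [3,4] "sent" : S\(N\PP)
  [4,8] S\(S\PP)   >
    [4,5] "that" : (S\(S\PP))/NP
    [5,8] NP   >
      [5,7] NP/N   >
        [5,6] "river" : (NP/N)/N
        [6,7] "song" : N
      [7,8] "the" : N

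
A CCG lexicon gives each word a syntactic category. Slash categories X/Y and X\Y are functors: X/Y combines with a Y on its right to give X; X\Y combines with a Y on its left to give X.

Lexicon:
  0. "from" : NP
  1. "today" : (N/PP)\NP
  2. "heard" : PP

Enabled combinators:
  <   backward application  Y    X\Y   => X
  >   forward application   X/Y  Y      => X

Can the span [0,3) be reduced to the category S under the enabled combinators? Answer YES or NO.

NO

NP (N/PP)\NP PP
CKY chart[0,3] = {N}; S ∉ chart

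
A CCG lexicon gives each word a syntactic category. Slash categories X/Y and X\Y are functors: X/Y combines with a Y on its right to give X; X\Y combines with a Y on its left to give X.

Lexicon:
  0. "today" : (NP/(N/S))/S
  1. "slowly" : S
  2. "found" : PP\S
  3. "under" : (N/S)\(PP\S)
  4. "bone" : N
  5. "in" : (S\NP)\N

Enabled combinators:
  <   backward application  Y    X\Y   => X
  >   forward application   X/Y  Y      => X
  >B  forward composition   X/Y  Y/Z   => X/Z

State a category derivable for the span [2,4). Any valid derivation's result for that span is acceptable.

[0,6] S   <
  [0,4] NP   >
    [0,2] NP/(N/S)   >
      [0,1] "today" : (NP/(N/S))/S
      [1,2] "slowly" : S
    [2,4] N/S   <
      [2,3] "found" : PP\S
      [3,4] "under" : (N/S)\(PP\S)
  [4,6] S\NP   <
    [4,5] "bone" : N
    [5,6] "in" : (S\NP)\N

N/S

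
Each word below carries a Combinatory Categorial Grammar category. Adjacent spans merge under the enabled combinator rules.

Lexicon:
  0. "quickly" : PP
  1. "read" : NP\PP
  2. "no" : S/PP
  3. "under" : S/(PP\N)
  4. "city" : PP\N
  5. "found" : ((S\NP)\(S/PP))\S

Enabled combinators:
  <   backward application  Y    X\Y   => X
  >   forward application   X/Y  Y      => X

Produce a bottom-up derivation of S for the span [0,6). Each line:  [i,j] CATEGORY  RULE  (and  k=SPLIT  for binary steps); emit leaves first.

[0,1] PP  lex  "quickly"
[1,2] NP\PP  lex  "read"
[0,2] NP  <  k=1
[2,3] S/PP  lex  "no"
[3,4] S/(PP\N)  lex  "under"
[4,5] PP\N  lex  "city"
[3,5] S  >  k=4
[5,6] ((S\NP)\(S/PP))\S  lex  "found"
[3,6] (S\NP)\(S/PP)  <  k=5
[2,6] S\NP  <  k=3
[0,6] S  <  k=2

[0,6] S   <
  [0,2] NP   <
    [0,1] "quickly" : PP
    [1,2] "read" : NP\PP
  [2,6] S\NP   <
    [2,3] "no" : S/PP
    [3,6] (S\NP)\(S/PP)   <
      [3,5] S   >
        [3,4] "under" : S/(PP\N)
        [4,5] "city" : PP\N
      [5,6] "found" : ((S\NP)\(S/PP))\S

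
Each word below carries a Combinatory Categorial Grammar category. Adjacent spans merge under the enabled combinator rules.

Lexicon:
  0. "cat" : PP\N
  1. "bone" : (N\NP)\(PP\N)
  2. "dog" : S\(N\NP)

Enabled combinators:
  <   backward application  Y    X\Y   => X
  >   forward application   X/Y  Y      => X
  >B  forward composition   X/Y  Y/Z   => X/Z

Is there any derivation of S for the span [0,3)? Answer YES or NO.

[0,3] S   <
  [0,2] N\NP   <
    [0,1] "cat" : PP\N
    [1,2] "bone" : (N\NP)\(PP\N)
  [2,3] "dog" : S\(N\NP)

YES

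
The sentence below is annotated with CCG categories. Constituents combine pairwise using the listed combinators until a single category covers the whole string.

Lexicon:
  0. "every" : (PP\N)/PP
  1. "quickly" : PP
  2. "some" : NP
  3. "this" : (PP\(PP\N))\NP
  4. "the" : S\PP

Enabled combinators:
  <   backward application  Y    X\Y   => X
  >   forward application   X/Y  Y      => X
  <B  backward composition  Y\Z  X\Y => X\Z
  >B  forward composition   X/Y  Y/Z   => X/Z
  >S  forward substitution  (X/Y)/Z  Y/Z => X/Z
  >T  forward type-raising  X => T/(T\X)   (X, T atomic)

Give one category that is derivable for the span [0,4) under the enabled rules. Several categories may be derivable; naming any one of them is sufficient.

[0,5] S   <
  [0,4] PP   <
    [0,2] PP\N   >
      [0,1] "every" : (PP\N)/PP
      [1,2] "quickly" : PP
    [2,4] PP\(PP\N)   <
      [2,3] "some" : NP
      [3,4] "this" : (PP\(PP\N))\NP
  [4,5] "the" : S\PP

PP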